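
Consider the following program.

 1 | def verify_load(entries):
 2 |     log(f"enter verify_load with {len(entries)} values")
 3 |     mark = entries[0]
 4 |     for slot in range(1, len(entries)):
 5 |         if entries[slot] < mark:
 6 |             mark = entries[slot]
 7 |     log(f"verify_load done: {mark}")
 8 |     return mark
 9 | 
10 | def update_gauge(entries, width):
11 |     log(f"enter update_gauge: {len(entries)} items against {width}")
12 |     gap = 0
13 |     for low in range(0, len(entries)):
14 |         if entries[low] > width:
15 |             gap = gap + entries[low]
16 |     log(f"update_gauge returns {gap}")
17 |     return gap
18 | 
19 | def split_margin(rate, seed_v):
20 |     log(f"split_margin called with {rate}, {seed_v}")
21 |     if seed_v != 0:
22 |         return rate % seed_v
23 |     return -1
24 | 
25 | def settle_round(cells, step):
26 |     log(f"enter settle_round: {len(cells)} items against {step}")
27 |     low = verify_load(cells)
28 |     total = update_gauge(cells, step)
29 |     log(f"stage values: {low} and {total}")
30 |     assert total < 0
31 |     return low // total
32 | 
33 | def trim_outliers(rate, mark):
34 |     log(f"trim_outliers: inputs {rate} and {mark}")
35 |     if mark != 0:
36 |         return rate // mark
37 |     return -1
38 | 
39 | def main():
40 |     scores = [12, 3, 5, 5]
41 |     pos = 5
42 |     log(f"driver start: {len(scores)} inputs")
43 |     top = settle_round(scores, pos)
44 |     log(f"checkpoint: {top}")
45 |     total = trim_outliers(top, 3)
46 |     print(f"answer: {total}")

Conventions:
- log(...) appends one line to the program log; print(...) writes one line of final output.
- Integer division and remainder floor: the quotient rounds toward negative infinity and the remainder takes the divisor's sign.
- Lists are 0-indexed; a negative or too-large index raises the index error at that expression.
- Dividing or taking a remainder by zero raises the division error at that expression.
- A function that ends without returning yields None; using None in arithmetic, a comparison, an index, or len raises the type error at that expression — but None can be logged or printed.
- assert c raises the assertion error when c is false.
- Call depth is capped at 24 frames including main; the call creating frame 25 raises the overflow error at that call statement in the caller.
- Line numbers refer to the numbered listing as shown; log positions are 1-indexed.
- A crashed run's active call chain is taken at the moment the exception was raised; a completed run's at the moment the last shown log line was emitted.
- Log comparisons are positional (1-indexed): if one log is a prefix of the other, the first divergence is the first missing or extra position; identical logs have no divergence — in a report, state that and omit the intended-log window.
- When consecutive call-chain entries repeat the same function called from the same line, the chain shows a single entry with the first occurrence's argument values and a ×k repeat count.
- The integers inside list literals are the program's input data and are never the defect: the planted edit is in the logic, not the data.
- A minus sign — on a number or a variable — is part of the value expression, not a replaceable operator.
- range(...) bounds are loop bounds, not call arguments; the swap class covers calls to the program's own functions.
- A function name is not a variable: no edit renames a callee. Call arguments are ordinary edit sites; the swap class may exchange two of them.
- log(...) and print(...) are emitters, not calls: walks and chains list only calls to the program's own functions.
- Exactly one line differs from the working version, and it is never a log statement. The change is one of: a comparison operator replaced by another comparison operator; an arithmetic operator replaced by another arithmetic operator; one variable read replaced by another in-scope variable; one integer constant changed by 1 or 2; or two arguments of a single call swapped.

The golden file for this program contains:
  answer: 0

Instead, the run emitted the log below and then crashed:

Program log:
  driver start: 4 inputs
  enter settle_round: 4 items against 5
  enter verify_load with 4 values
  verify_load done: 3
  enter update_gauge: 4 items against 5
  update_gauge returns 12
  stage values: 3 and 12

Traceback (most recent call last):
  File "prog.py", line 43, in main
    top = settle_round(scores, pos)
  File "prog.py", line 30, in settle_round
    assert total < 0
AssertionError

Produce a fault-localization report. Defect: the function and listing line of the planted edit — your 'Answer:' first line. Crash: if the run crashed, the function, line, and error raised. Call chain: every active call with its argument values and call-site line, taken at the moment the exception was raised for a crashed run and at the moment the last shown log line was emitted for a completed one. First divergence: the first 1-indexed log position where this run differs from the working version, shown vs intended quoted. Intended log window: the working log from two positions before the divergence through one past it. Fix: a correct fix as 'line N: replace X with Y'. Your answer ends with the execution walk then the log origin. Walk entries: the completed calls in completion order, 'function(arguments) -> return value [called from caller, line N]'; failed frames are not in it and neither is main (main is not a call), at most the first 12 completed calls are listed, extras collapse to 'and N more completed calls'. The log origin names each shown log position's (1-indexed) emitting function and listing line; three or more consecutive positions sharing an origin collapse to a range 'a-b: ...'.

Answer: the defect is in settle_round at line 30.
Key fact: Only 7 log lines were emitted before the run died; the intended continuation was 'checkpoint: 0'.
Crash: settle_round, line 30, AssertionError.
Call chain: main -> settle_round([12, 3, 5, 5], 5) (called at line 43).
First divergence: position 8 — after 7 matching lines the faulty run goes silent; intended next line 'checkpoint: 0'.
Intended log window:
  6: update_gauge returns 12
  7: stage values: 3 and 12
  8: checkpoint: 0
  9: trim_outliers: inputs 0 and 3
Execution walk:
  verify_load([12, 3, 5, 5]) -> 3  [called from settle_round, line 27]
  update_gauge([12, 3, 5, 5], 5) -> 12  [called from settle_round, line 28]
Log origins:
  1: logged in main at line 42
  2: logged in settle_round at line 26
  3: logged in verify_load at line 2
  4: logged in verify_load at line 7
  5: logged in update_gauge at line 11
  6: logged in update_gauge at line 16
  7: logged in settle_round at line 29
A correct fix: line 30: replace `<` with `>`.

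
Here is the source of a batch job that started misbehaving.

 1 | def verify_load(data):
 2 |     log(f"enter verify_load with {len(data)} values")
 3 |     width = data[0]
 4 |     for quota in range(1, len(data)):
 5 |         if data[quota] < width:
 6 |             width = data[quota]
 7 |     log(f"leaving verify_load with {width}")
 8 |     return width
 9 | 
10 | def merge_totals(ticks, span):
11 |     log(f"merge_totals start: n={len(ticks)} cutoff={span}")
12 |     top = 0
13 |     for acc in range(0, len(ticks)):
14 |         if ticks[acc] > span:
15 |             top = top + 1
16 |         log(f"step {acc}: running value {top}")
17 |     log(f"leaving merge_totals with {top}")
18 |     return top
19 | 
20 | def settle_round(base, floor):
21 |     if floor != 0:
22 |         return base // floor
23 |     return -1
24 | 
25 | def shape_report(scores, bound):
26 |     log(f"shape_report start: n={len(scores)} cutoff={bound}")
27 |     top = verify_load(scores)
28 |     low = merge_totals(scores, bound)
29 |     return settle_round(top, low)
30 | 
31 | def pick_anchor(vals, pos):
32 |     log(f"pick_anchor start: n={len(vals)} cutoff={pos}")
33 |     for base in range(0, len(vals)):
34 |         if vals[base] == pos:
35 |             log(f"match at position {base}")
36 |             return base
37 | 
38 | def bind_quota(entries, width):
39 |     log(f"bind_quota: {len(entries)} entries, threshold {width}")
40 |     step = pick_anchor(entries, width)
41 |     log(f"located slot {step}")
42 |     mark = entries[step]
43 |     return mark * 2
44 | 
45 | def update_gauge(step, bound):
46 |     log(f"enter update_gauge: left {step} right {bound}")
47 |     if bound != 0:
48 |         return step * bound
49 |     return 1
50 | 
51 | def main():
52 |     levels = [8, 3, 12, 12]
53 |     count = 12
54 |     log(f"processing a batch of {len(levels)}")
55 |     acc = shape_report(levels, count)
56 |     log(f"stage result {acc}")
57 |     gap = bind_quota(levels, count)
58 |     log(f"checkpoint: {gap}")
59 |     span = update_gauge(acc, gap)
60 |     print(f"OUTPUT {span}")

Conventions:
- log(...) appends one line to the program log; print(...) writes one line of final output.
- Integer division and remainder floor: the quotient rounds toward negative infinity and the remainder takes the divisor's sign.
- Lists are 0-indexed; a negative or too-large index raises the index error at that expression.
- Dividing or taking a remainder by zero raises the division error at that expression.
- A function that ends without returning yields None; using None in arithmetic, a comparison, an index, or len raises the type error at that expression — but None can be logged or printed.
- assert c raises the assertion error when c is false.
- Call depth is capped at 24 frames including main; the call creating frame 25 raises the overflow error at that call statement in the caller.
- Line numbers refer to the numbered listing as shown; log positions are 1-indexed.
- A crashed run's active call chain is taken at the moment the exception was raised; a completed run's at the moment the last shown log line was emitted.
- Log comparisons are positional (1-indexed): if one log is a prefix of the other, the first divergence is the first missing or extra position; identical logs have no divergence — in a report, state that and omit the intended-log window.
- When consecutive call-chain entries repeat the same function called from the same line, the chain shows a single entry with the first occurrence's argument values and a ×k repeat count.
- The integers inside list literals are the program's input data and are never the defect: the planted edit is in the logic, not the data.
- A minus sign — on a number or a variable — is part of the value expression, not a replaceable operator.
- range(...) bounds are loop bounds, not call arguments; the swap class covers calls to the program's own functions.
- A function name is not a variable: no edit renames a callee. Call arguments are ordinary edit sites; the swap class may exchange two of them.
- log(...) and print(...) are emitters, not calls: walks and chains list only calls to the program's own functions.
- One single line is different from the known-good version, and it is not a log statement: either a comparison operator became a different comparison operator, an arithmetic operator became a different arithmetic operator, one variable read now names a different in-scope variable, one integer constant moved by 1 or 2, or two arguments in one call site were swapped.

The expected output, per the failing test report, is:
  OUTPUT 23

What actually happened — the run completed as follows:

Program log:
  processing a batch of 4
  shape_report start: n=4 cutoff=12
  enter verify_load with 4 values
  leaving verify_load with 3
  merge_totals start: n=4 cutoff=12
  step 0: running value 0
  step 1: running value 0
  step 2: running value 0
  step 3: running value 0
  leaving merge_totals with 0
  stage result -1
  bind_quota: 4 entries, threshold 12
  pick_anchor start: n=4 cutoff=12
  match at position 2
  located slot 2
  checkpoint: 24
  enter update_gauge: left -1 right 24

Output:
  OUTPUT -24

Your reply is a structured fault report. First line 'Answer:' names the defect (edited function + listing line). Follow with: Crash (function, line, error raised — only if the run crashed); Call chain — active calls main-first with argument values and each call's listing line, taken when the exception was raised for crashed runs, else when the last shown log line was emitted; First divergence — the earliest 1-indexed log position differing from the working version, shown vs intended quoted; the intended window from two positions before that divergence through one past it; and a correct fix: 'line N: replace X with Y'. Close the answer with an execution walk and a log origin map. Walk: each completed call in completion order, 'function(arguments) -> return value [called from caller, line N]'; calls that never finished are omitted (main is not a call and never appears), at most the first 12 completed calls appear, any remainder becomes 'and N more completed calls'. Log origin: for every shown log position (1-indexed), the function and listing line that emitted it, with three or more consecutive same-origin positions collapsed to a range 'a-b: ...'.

Answer: the defect is in update_gauge at line 48.
Core observation: Log streams are identical — the defect surfaces only in the printed output.
Call chain: main -> update_gauge(-1, 24) (called at line 59).
First divergence: none; the two logs match at every position.
Execution walk:
  verify_load([8, 3, 12, 12]) -> 3  [called from shape_report, line 27]
  merge_totals([8, 3, 12, 12], 12) -> 0  [called from shape_report, line 28]
  settle_round(3, 0) -> -1  [called from shape_report, line 29]
  shape_report([8, 3, 12, 12], 12) -> -1  [called from main, line 55]
  pick_anchor([8, 3, 12, 12], 12) -> 2  [called from bind_quota, line 40]
  bind_quota([8, 3, 12, 12], 12) -> 24  [called from main, line 57]
  update_gauge(-1, 24) -> -24  [called from main, line 59]
Log line origins:
  1: from main, line 54
  2: from shape_report, line 26
  3: from verify_load, line 2
  4: from verify_load, line 7
  5: from merge_totals, line 11
  6-9: from merge_totals, line 16
  10: from merge_totals, line 17
  11: from main, line 56
  12: from bind_quota, line 39
  13: from pick_anchor, line 32
  14: from pick_anchor, line 35
  15: from bind_quota, line 41
  16: from main, line 58
  17: from update_gauge, line 46
A correct fix: line 48: replace `*` with `%`.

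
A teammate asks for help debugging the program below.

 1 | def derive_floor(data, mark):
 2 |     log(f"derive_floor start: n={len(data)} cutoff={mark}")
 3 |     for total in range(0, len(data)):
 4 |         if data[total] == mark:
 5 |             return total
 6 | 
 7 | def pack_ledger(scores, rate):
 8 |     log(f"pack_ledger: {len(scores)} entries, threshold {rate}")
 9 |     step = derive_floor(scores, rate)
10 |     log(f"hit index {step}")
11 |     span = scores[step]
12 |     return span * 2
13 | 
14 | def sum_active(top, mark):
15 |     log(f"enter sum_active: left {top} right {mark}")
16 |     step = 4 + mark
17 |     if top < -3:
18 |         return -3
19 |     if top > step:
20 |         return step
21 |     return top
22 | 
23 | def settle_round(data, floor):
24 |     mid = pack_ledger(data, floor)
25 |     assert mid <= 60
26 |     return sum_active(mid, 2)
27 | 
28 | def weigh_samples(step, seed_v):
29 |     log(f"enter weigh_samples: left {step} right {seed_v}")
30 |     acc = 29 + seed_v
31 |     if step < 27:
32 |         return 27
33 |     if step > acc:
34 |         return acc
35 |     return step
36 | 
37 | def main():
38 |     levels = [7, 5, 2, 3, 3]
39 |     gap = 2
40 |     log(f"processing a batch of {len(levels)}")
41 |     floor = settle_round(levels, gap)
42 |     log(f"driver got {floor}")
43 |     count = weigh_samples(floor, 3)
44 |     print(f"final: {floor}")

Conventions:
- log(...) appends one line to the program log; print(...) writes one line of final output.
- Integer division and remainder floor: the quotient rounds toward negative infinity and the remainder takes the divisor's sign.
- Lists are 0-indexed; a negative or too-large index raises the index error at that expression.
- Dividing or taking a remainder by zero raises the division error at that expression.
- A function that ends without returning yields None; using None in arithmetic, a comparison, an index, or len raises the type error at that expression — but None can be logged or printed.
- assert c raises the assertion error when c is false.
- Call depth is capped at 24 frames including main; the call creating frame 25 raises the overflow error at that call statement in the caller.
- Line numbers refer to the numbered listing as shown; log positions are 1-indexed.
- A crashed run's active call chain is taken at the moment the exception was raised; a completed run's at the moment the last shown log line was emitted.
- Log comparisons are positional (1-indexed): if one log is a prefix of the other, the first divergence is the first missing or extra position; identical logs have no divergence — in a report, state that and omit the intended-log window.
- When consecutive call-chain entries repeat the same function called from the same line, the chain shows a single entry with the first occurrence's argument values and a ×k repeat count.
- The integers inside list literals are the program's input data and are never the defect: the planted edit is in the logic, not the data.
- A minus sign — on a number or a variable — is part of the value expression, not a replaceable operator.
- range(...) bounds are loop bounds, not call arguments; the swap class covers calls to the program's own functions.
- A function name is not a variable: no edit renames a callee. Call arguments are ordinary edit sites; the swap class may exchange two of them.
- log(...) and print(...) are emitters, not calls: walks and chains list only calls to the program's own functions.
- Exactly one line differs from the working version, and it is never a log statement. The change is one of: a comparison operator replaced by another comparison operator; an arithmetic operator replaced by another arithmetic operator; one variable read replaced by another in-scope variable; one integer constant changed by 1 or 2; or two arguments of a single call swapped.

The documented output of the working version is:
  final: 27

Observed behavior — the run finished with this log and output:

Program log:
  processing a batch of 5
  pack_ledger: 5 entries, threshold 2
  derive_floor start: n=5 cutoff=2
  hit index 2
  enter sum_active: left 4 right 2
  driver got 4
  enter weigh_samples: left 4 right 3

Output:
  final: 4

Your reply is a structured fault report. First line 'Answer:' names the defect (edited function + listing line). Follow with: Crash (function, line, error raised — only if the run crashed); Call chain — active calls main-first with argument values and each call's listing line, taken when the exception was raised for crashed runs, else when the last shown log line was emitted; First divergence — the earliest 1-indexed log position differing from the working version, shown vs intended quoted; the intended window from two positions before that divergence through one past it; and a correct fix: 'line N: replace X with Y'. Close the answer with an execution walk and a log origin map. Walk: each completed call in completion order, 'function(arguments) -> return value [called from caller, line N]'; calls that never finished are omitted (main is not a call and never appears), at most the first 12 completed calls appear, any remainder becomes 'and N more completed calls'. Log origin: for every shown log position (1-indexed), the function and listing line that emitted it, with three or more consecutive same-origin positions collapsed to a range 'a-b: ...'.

Answer: the defect is in main at line 44.
Core observation: The two runs log identically and part ways only at the printed values.
Call chain: main -> weigh_samples(4, 3) (called at line 43).
First divergence: none; the two logs match at every position.
Execution walk:
  derive_floor([7, 5, 2, 3, 3], 2) -> 2  [called from pack_ledger, line 9]
  pack_ledger([7, 5, 2, 3, 3], 2) -> 4  [called from settle_round, line 24]
  sum_active(4, 2) -> 4  [called from settle_round, line 26]
  settle_round([7, 5, 2, 3, 3], 2) -> 4  [called from main, line 41]
  weigh_samples(4, 3) -> 27  [called from main, line 43]
Log origin:
  1: emitted by main (line 40)
  2: emitted by pack_ledger (line 8)
  3: emitted by derive_floor (line 2)
  4: emitted by pack_ledger (line 10)
  5: emitted by sum_active (line 15)
  6: emitted by main (line 42)
  7: emitted by weigh_samples (line 29)
A correct fix: line 44: replace `floor` with `count`.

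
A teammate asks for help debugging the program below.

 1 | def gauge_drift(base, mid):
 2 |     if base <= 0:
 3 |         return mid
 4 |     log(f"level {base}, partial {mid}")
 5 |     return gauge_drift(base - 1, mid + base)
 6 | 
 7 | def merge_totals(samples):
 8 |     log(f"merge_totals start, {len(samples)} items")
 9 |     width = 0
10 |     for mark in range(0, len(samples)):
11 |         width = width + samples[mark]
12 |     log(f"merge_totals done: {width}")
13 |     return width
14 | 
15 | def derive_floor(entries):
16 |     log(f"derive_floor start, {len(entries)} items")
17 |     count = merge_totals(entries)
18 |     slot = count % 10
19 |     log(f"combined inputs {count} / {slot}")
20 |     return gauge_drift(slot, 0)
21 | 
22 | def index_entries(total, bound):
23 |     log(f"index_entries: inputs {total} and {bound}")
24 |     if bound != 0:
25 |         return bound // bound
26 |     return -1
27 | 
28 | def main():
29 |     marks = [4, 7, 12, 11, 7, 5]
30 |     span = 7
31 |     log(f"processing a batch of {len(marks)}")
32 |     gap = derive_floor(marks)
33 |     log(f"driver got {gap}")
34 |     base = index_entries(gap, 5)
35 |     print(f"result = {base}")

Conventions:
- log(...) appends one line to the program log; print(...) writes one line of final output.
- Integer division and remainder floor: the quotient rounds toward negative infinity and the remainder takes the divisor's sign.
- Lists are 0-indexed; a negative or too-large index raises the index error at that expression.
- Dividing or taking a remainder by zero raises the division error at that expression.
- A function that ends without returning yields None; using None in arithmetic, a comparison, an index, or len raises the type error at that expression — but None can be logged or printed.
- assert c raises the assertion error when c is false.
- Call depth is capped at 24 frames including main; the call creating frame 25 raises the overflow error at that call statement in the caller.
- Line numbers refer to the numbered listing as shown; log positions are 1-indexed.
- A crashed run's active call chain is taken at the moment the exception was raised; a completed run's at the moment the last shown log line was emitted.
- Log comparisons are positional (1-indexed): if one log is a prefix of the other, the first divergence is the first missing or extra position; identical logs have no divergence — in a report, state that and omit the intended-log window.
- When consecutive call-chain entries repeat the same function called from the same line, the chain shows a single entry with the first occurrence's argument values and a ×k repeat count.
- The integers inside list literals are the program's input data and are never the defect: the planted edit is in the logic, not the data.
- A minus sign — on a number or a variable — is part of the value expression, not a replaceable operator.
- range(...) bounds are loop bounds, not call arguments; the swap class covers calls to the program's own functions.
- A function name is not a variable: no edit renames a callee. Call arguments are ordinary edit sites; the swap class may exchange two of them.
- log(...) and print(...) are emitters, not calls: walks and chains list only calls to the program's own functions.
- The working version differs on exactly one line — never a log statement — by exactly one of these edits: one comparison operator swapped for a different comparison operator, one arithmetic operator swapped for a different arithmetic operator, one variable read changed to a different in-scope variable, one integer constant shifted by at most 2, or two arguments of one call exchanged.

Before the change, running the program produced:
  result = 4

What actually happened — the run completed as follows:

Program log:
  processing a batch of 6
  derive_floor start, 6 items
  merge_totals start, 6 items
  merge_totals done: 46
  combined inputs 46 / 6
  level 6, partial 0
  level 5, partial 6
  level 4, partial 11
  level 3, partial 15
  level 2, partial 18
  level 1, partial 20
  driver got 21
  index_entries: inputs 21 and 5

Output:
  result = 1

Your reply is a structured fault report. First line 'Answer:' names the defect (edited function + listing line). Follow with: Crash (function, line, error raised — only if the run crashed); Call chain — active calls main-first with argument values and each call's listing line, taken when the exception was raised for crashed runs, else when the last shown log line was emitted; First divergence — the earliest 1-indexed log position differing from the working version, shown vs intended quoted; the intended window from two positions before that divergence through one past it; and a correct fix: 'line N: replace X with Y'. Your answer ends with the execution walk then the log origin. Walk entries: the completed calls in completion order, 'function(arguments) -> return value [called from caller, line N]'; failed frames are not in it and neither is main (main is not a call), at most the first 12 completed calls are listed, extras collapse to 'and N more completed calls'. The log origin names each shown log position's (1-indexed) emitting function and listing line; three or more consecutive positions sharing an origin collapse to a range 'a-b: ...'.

Answer: the defect is in index_entries at line 25.
Key observation: The logs agree in full; only the final output differs.
Call chain: main -> index_entries(21, 5) (called at line 34).
First divergence: none (the log streams are identical).
Execution walk:
  merge_totals([4, 7, 12, 11, 7, 5]) -> 46  [called from derive_floor, line 17]
  gauge_drift(0, 21) -> 21  [called from gauge_drift, line 5]
  gauge_drift(1, 20) -> 21  [called from gauge_drift, line 5]
  gauge_drift(2, 18) -> 21  [called from gauge_drift, line 5]
  gauge_drift(3, 15) -> 21  [called from gauge_drift, line 5]
  gauge_drift(4, 11) -> 21  [called from gauge_drift, line 5]
  gauge_drift(5, 6) -> 21  [called from gauge_drift, line 5]
  gauge_drift(6, 0) -> 21  [called from derive_floor, line 20]
  derive_floor([4, 7, 12, 11, 7, 5]) -> 21  [called from main, line 32]
  index_entries(21, 5) -> 1  [called from main, line 34]
Origin of each log line:
  1: logged in main at line 31
  2: logged in derive_floor at line 16
  3: logged in merge_totals at line 8
  4: logged in merge_totals at line 12
  5: logged in derive_floor at line 19
  6-11: logged in gauge_drift at line 4
  12: logged in main at line 33
  13: logged in index_entries at line 23
A correct fix: line 25: replace `bound // bound` with `total // bound`.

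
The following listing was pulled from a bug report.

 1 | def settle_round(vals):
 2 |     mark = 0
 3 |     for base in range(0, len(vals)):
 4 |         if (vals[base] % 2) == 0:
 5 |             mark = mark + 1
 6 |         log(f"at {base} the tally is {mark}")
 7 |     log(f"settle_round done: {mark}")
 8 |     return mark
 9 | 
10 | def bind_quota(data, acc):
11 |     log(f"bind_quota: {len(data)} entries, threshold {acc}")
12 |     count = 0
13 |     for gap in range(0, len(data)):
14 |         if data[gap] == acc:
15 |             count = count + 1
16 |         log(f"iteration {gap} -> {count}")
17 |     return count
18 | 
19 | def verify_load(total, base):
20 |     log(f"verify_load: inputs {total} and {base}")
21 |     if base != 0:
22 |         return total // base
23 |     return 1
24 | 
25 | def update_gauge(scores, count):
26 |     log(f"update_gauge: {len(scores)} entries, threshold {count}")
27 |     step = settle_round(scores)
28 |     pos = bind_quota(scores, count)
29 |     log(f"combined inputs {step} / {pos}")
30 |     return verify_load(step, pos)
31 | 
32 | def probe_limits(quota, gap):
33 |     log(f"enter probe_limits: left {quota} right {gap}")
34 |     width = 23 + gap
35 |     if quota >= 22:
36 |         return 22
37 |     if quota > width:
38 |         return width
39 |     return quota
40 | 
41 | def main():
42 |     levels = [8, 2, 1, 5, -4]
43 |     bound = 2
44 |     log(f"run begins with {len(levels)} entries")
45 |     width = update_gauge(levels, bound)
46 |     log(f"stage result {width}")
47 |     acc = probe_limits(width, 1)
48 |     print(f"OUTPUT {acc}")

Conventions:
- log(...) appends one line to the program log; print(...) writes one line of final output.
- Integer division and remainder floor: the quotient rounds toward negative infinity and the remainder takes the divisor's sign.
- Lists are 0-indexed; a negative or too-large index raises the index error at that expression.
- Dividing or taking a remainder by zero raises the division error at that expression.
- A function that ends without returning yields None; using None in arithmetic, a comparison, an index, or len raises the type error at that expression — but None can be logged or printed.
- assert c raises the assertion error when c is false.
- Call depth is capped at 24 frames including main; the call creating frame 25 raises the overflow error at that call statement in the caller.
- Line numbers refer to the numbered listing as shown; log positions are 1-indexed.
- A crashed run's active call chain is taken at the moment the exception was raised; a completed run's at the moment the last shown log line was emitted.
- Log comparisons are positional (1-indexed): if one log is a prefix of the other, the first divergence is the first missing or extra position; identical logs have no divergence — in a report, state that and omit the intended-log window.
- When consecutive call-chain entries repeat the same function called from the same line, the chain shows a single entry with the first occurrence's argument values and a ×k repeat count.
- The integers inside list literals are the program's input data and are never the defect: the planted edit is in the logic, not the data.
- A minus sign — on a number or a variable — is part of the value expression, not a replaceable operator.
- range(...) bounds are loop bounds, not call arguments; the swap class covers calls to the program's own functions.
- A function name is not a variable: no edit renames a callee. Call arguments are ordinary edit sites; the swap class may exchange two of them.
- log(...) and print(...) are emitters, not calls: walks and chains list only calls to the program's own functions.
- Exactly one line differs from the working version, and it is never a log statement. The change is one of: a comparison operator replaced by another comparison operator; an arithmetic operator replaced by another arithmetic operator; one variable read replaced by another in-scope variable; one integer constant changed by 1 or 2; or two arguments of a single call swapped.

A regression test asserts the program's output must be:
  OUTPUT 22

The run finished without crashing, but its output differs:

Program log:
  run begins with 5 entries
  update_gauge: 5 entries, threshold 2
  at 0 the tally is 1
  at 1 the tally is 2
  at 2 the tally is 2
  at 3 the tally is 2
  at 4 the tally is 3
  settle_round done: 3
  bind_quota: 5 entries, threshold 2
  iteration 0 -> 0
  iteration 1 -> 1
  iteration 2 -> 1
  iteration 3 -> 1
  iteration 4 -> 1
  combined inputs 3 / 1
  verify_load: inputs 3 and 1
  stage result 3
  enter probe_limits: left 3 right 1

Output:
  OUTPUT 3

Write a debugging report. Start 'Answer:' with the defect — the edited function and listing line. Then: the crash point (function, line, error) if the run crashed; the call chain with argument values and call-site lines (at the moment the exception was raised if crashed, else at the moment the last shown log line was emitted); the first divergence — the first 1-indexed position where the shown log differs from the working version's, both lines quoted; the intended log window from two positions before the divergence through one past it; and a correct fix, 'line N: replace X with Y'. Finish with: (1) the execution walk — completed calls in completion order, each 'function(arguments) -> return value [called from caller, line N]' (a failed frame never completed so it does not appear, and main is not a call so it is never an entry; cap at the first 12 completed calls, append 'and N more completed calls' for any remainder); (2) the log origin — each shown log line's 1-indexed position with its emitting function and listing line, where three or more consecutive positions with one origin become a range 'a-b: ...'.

Answer: the defect is in probe_limits at line 35.
Key fact: Nothing in the log betrays the bug — only the output does.
Call chain: main -> probe_limits(3, 1) (called at line 47).
First divergence: none — the logs agree in full.
Execution walk:
  settle_round([8, 2, 1, 5, -4]) -> 3  [called from update_gauge, line 27]
  bind_quota([8, 2, 1, 5, -4], 2) -> 1  [called from update_gauge, line 28]
  verify_load(3, 1) -> 3  [called from update_gauge, line 30]
  update_gauge([8, 2, 1, 5, -4], 2) -> 3  [called from main, line 45]
  probe_limits(3, 1) -> 3  [called from main, line 47]
Log origins:
  1: emitted by main (line 44)
  2: emitted by update_gauge (line 26)
  3-7: emitted by settle_round (line 6)
  8: emitted by settle_round (line 7)
  9: emitted by bind_quota (line 11)
  10-14: emitted by bind_quota (line 16)
  15: emitted by update_gauge (line 29)
  16: emitted by verify_load (line 20)
  17: emitted by main (line 46)
  18: emitted by probe_limits (line 33)
A correct fix: line 35: replace `>=` with `<`.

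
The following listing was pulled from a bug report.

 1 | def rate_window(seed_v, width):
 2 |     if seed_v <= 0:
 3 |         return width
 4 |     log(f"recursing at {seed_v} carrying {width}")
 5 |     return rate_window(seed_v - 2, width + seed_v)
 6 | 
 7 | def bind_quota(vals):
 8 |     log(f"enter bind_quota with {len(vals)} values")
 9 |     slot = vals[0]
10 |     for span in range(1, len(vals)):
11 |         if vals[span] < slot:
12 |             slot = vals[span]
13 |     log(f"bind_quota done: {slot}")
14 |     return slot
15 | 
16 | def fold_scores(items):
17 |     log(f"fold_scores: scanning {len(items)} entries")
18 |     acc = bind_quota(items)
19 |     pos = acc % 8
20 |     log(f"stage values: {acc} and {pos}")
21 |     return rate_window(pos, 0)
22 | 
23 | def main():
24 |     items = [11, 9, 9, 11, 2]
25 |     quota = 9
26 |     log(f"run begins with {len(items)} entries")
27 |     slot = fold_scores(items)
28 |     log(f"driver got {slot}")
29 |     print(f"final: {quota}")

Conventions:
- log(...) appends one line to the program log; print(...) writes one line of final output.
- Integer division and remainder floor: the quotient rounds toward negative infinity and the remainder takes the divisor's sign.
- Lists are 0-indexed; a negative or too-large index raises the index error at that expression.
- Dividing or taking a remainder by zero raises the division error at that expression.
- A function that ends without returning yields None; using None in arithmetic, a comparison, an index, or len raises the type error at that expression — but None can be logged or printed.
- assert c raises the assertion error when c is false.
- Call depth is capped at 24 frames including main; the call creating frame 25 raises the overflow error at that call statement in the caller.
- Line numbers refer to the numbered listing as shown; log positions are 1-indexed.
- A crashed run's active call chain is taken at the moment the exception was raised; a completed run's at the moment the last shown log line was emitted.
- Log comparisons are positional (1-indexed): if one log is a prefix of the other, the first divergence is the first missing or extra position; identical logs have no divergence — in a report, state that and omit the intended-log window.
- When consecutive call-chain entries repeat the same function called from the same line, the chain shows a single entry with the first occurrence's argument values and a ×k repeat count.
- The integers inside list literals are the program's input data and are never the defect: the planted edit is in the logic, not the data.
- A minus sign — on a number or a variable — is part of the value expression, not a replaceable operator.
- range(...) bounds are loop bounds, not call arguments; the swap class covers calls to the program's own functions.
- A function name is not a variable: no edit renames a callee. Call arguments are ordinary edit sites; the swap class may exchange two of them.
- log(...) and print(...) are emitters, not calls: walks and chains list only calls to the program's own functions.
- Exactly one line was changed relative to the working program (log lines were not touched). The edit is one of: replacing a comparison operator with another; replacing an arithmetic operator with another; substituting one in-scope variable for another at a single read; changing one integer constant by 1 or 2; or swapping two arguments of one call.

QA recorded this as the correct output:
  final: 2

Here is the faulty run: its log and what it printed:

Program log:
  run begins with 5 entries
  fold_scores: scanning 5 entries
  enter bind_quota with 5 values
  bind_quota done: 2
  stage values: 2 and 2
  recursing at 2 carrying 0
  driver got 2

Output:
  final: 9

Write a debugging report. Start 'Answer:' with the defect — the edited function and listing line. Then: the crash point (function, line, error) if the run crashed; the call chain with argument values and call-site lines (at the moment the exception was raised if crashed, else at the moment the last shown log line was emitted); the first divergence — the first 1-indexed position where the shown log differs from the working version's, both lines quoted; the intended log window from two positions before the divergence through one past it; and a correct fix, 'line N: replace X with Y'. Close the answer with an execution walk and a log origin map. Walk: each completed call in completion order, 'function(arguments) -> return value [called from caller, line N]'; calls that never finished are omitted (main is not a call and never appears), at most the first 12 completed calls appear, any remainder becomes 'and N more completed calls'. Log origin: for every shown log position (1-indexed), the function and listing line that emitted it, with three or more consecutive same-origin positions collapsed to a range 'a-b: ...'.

Answer: the defect is in main at line 29.
The tell: Nothing in the log betrays the bug — only the output does.
Call chain: main.
First divergence: none; the two logs match at every position.
Execution walk:
  bind_quota([11, 9, 9, 11, 2]) -> 2  [called from fold_scores, line 18]
  rate_window(0, 2) -> 2  [called from rate_window, line 5]
  rate_window(2, 0) -> 2  [called from fold_scores, line 21]
  fold_scores([11, 9, 9, 11, 2]) -> 2  [called from main, line 27]
Log origin:
  1: logged in main at line 26
  2: logged in fold_scores at line 17
  3: logged in bind_quota at line 8
  4: logged in bind_quota at line 13
  5: logged in fold_scores at line 20
  6: logged in rate_window at line 4
  7: logged in main at line 28
A correct fix: line 29: replace `quota` with `slot`.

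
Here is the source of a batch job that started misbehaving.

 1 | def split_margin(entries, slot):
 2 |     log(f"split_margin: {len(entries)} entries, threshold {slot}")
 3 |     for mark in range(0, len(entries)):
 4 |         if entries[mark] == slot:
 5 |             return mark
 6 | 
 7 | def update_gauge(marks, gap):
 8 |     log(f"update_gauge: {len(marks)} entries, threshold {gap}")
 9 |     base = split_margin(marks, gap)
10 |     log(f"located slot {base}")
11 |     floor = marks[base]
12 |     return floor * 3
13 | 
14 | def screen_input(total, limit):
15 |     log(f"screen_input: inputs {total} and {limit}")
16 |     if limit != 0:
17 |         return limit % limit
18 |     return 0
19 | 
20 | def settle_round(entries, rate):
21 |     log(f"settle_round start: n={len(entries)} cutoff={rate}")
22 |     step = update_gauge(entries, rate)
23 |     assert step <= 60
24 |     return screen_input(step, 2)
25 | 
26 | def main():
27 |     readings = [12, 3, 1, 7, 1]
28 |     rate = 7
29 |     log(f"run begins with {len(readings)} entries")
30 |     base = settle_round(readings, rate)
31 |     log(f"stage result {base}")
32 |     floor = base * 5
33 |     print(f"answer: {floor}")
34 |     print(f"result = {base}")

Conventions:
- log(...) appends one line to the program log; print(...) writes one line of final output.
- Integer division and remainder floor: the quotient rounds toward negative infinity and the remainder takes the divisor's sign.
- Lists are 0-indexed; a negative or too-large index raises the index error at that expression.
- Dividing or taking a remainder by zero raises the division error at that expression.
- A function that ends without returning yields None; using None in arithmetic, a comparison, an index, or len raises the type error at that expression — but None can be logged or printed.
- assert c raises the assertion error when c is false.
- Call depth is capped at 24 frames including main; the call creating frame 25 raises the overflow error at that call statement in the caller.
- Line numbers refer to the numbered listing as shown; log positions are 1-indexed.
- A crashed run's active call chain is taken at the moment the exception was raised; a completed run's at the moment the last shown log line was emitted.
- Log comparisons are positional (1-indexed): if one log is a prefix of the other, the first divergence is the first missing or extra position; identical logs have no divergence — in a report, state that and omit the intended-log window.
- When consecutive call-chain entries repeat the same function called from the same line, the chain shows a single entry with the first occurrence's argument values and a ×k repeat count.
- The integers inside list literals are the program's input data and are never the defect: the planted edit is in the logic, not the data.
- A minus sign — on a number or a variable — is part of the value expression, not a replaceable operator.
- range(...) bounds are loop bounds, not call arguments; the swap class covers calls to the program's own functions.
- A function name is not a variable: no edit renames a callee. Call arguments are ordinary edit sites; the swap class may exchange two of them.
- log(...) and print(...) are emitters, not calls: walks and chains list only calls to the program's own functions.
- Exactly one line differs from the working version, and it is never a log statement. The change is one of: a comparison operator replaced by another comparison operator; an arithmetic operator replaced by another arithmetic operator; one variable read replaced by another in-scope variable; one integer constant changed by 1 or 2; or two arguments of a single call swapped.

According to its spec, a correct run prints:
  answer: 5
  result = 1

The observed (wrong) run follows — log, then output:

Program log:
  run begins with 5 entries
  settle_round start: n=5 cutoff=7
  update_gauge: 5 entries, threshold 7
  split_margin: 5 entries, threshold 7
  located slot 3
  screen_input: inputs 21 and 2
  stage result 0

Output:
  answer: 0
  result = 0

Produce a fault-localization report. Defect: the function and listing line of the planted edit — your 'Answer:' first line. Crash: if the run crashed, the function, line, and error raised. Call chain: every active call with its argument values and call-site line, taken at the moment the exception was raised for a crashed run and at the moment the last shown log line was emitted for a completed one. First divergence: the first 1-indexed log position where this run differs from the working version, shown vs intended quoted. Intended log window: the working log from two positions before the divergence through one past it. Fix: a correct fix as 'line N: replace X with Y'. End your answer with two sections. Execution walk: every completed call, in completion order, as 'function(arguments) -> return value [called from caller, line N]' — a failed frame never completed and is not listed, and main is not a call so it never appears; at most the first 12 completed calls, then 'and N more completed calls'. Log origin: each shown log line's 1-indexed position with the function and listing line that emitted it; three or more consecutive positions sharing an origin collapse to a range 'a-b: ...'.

Answer: the defect is in screen_input at line 17.
Key observation: Position 7 is the first bad log line: 'stage result 0' should read 'stage result 1'.
Call chain: main.
First divergence: at position 7 the run shows 'stage result 0' where the working version logs 'stage result 1'.
Intended log window:
  5: located slot 3
  6: screen_input: inputs 21 and 2
  7: stage result 1
Execution walk:
  split_margin([12, 3, 1, 7, 1], 7) -> 3  [called from update_gauge, line 9]
  update_gauge([12, 3, 1, 7, 1], 7) -> 21  [called from settle_round, line 22]
  screen_input(21, 2) -> 0  [called from settle_round, line 24]
  settle_round([12, 3, 1, 7, 1], 7) -> 0  [called from main, line 30]
Log line origins:
  1 — main, line 29
  2 — settle_round, line 21
  3 — update_gauge, line 8
  4 — split_margin, line 2
  5 — update_gauge, line 10
  6 — screen_input, line 15
  7 — main, line 31
A correct fix: line 17: replace `limit % limit` with `total % limit`.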